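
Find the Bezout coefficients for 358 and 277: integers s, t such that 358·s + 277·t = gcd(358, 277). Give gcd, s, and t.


Euclidean algorithm on (358, 277) — divide until remainder is 0:
  358 = 1 · 277 + 81
  277 = 3 · 81 + 34
  81 = 2 · 34 + 13
  34 = 2 · 13 + 8
  13 = 1 · 8 + 5
  8 = 1 · 5 + 3
  5 = 1 · 3 + 2
  3 = 1 · 2 + 1
  2 = 2 · 1 + 0
gcd(358, 277) = 1.
Track Bezout coefficients alongside the remainders: start with r₀ = 358 = a·1 + b·0 (s = 1, t = 0) and r₁ = 277 = a·0 + b·1 (s = 0, t = 1); each new remainder r_{k+1} = r_{k-1} − q_k·r_k inherits s_{k+1} = s_{k-1} − q_k·s_k, t_{k+1} = t_{k-1} − q_k·t_k, so r_k = a·s_k + b·t_k at every step:
  q = 1: r = 81, s = 1 − 1·0 = 1, t = 0 − 1·1 = -1  (check: 358·1 + 277·(-1) = 81)
  q = 3: r = 34, s = 0 − 3·1 = -3, t = 1 − 3·(-1) = 4  (check: 358·(-3) + 277·4 = 34)
  q = 2: r = 13, s = 1 − 2·(-3) = 7, t = -1 − 2·4 = -9  (check: 358·7 + 277·(-9) = 13)
  q = 2: r = 8, s = -3 − 2·7 = -17, t = 4 − 2·(-9) = 22  (check: 358·(-17) + 277·22 = 8)
  q = 1: r = 5, s = 7 − 1·(-17) = 24, t = -9 − 1·22 = -31  (check: 358·24 + 277·(-31) = 5)
  q = 1: r = 3, s = -17 − 1·24 = -41, t = 22 − 1·(-31) = 53  (check: 358·(-41) + 277·53 = 3)
  q = 1: r = 2, s = 24 − 1·(-41) = 65, t = -31 − 1·53 = -84  (check: 358·65 + 277·(-84) = 2)
  q = 1: r = 1, s = -41 − 1·65 = -106, t = 53 − 1·(-84) = 137  (check: 358·(-106) + 277·137 = 1)
The row with r = 1 (the gcd) gives the Bezout coefficients s = -106, t = 137.
Result: 358 · (-106) + 277 · (137) = 1.

gcd(358, 277) = 1; s = -106, t = 137 (check: 358·(-106) + 277·137 = 1).


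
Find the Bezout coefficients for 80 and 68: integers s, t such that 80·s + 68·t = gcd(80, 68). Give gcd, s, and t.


Euclidean algorithm on (80, 68) — divide until remainder is 0:
  80 = 1 · 68 + 12
  68 = 5 · 12 + 8
  12 = 1 · 8 + 4
  8 = 2 · 4 + 0
gcd(80, 68) = 4.
Track Bezout coefficients alongside the remainders: start with r₀ = 80 = a·1 + b·0 (s = 1, t = 0) and r₁ = 68 = a·0 + b·1 (s = 0, t = 1); each new remainder r_{k+1} = r_{k-1} − q_k·r_k inherits s_{k+1} = s_{k-1} − q_k·s_k, t_{k+1} = t_{k-1} − q_k·t_k, so r_k = a·s_k + b·t_k at every step:
  q = 1: r = 12, s = 1 − 1·0 = 1, t = 0 − 1·1 = -1  (check: 80·1 + 68·(-1) = 12)
  q = 5: r = 8, s = 0 − 5·1 = -5, t = 1 − 5·(-1) = 6  (check: 80·(-5) + 68·6 = 8)
  q = 1: r = 4, s = 1 − 1·(-5) = 6, t = -1 − 1·6 = -7  (check: 80·6 + 68·(-7) = 4)
The row with r = 4 (the gcd) gives the Bezout coefficients s = 6, t = -7.
Result: 80 · (6) + 68 · (-7) = 4.

gcd(80, 68) = 4; s = 6, t = -7 (check: 80·6 + 68·(-7) = 4).


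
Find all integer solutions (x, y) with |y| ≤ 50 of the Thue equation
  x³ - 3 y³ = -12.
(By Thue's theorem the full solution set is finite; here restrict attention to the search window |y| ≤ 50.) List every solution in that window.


The equation is x³ - 3y³ = -12. For fixed y, x³ = 3·y³ − 12, so a solution requires the RHS to be a perfect cube.
Strategy: iterate y from -50 to 50, compute RHS = 3·y³ − 12, and check whether it is a (positive or negative) perfect cube.
Check small values of y:
  y = 0: RHS = -12 is not a perfect cube.
  y = 1: RHS = -9 is not a perfect cube.
  y = -1: RHS = -15 is not a perfect cube.
  y = 2: RHS = 12 is not a perfect cube.
  y = -2: RHS = -36 is not a perfect cube.
  y = 3: RHS = 69 is not a perfect cube.
  y = -3: RHS = -93 is not a perfect cube.
Continuing the search up to |y| = 50 finds no solutions either.
No (x, y) in the scanned range satisfies the equation.

No integer solutions with |y| ≤ 50.


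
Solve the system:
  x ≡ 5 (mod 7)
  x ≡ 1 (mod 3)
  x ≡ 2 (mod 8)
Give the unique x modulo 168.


Moduli 7, 3, 8 are pairwise coprime; by CRT there is a unique solution modulo M = 7 · 3 · 8 = 168.
Solve pairwise, accumulating the modulus:
  Start with x ≡ 5 (mod 7).
  Combine with x ≡ 1 (mod 3): since gcd(7, 3) = 1, we get a unique residue mod 21.
    Write x = 5 + 7·t and substitute into x ≡ 1 (mod 3): 7·t ≡ 1 − 5 = -4 (mod 3).
    Reduce coefficients mod 3: 1·t ≡ 2 (mod 3).
    So t ≡ 2 (mod 3).
    Then x = 5 + 7·2 = 19, valid modulo lcm(7, 3) = 21: x ≡ 19 (mod 21).
  Combine with x ≡ 2 (mod 8): since gcd(21, 8) = 1, we get a unique residue mod 168.
    Write x = 19 + 21·t and substitute into x ≡ 2 (mod 8): 21·t ≡ 2 − 19 = -17 (mod 8).
    Reduce coefficients mod 8: 5·t ≡ 7 (mod 8).
    The inverse of 5 mod 8 is 5 (since 5·5 = 25 = 3·8 + 1), so t ≡ 5·7 = 35 ≡ 3 (mod 8).
    Then x = 19 + 21·3 = 82, valid modulo lcm(21, 8) = 168: x ≡ 82 (mod 168).
Verify: 82 mod 7 = 5 ✓, 82 mod 3 = 1 ✓, 82 mod 8 = 2 ✓.

x ≡ 82 (mod 168).


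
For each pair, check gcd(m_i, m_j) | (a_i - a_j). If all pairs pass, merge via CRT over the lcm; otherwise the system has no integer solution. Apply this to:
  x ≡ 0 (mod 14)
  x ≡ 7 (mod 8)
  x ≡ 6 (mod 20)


Moduli 14, 8, 20 are not pairwise coprime, so CRT works modulo lcm(m_i) when all pairwise compatibility conditions hold.
Pairwise compatibility: gcd(m_i, m_j) must divide a_i - a_j for every pair.
Merge one congruence at a time:
  Start: x ≡ 0 (mod 14).
  Combine with x ≡ 7 (mod 8): gcd(14, 8) = 2, and 7 - 0 = 7 is NOT divisible by 2.
    ⇒ system is inconsistent (no integer solution).

No solution (the system is inconsistent).


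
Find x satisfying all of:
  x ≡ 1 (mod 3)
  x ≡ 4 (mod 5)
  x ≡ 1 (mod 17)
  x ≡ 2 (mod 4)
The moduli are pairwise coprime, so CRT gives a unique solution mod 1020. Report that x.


Product of moduli M = 3 · 5 · 17 · 4 = 1020.
Merge one congruence at a time:
  Start: x ≡ 1 (mod 3).
  Combine with x ≡ 4 (mod 5); new modulus lcm = 15.
    Write x = 1 + 3·t and substitute into x ≡ 4 (mod 5): 3·t ≡ 4 − 1 = 3 (mod 5).
    The inverse of 3 mod 5 is 2 (since 3·2 = 6 = 1·5 + 1), so t ≡ 2·3 = 6 ≡ 1 (mod 5).
    Then x = 1 + 3·1 = 4, valid modulo lcm(3, 5) = 15: x ≡ 4 (mod 15).
  Combine with x ≡ 1 (mod 17); new modulus lcm = 255.
    Write x = 4 + 15·t and substitute into x ≡ 1 (mod 17): 15·t ≡ 1 − 4 = -3 (mod 17).
    Reduce coefficients mod 17: 15·t ≡ 14 (mod 17).
    The inverse of 15 mod 17 is 8 (since 15·8 = 120 = 7·17 + 1), so t ≡ 8·14 = 112 ≡ 10 (mod 17).
    Then x = 4 + 15·10 = 154, valid modulo lcm(15, 17) = 255: x ≡ 154 (mod 255).
  Combine with x ≡ 2 (mod 4); new modulus lcm = 1020.
    Write x = 154 + 255·t and substitute into x ≡ 2 (mod 4): 255·t ≡ 2 − 154 = -152 (mod 4).
    Reduce coefficients mod 4: 3·t ≡ 0 (mod 4).
    The inverse of 3 mod 4 is 3 (since 3·3 = 9 = 2·4 + 1), so t ≡ 3·0 = 0 ≡ 0 (mod 4).
    Then x = 154 + 255·0 = 154, valid modulo lcm(255, 4) = 1020: x ≡ 154 (mod 1020).
Verify against each original: 154 mod 3 = 1, 154 mod 5 = 4, 154 mod 17 = 1, 154 mod 4 = 2.

x ≡ 154 (mod 1020).


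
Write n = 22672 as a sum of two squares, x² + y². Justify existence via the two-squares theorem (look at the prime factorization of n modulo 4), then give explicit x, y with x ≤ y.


Step 1: Factor n = 22672 = 2^4 · 13 · 109.
Step 2: Check the mod-4 condition on each prime factor: 2 = 2 (special); 13 ≡ 1 (mod 4), exponent 1; 109 ≡ 1 (mod 4), exponent 1.
All primes ≡ 3 (mod 4) appear to even exponent (or don't appear), so by the two-squares theorem n IS expressible as a sum of two squares.
Step 3: Build a representation. Group n = k² · m with k = 4 and m = 13 · 109 = 1417 (a product of primes ≡ 1 (mod 4)); a representation of m scales to one of n via (k·x)² + (k·y)² = k²(x² + y²). Each prime p ≡ 1 (mod 4) is itself a sum of two squares; find a² by testing p − a² for a perfect square:
  13: 13 − 1² = 12, 13 − 2² = 9 = 3² ⇒ 13 = 2² + 3².
  109: 109 − 1² = 108, 109 − 2² = 105, 109 − 3² = 100 = 10² ⇒ 109 = 3² + 10².
  Combine using the Brahmagupta–Fibonacci identity (a² + b²)(c² + d²) = (ac − bd)² + (ad + bc)² = (ac + bd)² + (ad − bc)²:
  13 · 109 = 1417: from (2² + 3²)(3² + 10²), take (2·3 − 3·10, 2·10 + 3·3) = (6 − 30, 20 + 9) = (-24, 29); dropping signs (only squares matter) gives (24, 29); check 24² + 29² = 576 + 841 = 1417 ✓.
  Scale by k = 4: (4·24, 4·29) = (96, 116).
Step 4: Order so x ≤ y and verify: 96² + 116² = 9216 + 13456 = 22672 = n. ✓

n = 22672 = 96² + 116² (one valid representation with x ≤ y).


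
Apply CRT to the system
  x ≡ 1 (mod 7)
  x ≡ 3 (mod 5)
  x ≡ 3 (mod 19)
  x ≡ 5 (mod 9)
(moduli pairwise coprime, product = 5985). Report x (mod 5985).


Product of moduli M = 7 · 5 · 19 · 9 = 5985.
Merge one congruence at a time:
  Start: x ≡ 1 (mod 7).
  Combine with x ≡ 3 (mod 5); new modulus lcm = 35.
    Write x = 1 + 7·t and substitute into x ≡ 3 (mod 5): 7·t ≡ 3 − 1 = 2 (mod 5).
    Reduce coefficients mod 5: 2·t ≡ 2 (mod 5).
    The inverse of 2 mod 5 is 3 (since 2·3 = 6 = 1·5 + 1), so t ≡ 3·2 = 6 ≡ 1 (mod 5).
    Then x = 1 + 7·1 = 8, valid modulo lcm(7, 5) = 35: x ≡ 8 (mod 35).
  Combine with x ≡ 3 (mod 19); new modulus lcm = 665.
    Write x = 8 + 35·t and substitute into x ≡ 3 (mod 19): 35·t ≡ 3 − 8 = -5 (mod 19).
    Reduce coefficients mod 19: 16·t ≡ 14 (mod 19).
    The inverse of 16 mod 19 is 6 (since 16·6 = 96 = 5·19 + 1), so t ≡ 6·14 = 84 ≡ 8 (mod 19).
    Then x = 8 + 35·8 = 288, valid modulo lcm(35, 19) = 665: x ≡ 288 (mod 665).
  Combine with x ≡ 5 (mod 9); new modulus lcm = 5985.
    Write x = 288 + 665·t and substitute into x ≡ 5 (mod 9): 665·t ≡ 5 − 288 = -283 (mod 9).
    Reduce coefficients mod 9: 8·t ≡ 5 (mod 9).
    The inverse of 8 mod 9 is 8 (since 8·8 = 64 = 7·9 + 1), so t ≡ 8·5 = 40 ≡ 4 (mod 9).
    Then x = 288 + 665·4 = 2948, valid modulo lcm(665, 9) = 5985: x ≡ 2948 (mod 5985).
Verify against each original: 2948 mod 7 = 1, 2948 mod 5 = 3, 2948 mod 19 = 3, 2948 mod 9 = 5.

x ≡ 2948 (mod 5985).


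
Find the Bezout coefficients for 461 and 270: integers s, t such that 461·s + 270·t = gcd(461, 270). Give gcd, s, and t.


Euclidean algorithm on (461, 270) — divide until remainder is 0:
  461 = 1 · 270 + 191
  270 = 1 · 191 + 79
  191 = 2 · 79 + 33
  79 = 2 · 33 + 13
  33 = 2 · 13 + 7
  13 = 1 · 7 + 6
  7 = 1 · 6 + 1
  6 = 6 · 1 + 0
gcd(461, 270) = 1.
Track Bezout coefficients alongside the remainders: start with r₀ = 461 = a·1 + b·0 (s = 1, t = 0) and r₁ = 270 = a·0 + b·1 (s = 0, t = 1); each new remainder r_{k+1} = r_{k-1} − q_k·r_k inherits s_{k+1} = s_{k-1} − q_k·s_k, t_{k+1} = t_{k-1} − q_k·t_k, so r_k = a·s_k + b·t_k at every step:
  q = 1: r = 191, s = 1 − 1·0 = 1, t = 0 − 1·1 = -1  (check: 461·1 + 270·(-1) = 191)
  q = 1: r = 79, s = 0 − 1·1 = -1, t = 1 − 1·(-1) = 2  (check: 461·(-1) + 270·2 = 79)
  q = 2: r = 33, s = 1 − 2·(-1) = 3, t = -1 − 2·2 = -5  (check: 461·3 + 270·(-5) = 33)
  q = 2: r = 13, s = -1 − 2·3 = -7, t = 2 − 2·(-5) = 12  (check: 461·(-7) + 270·12 = 13)
  q = 2: r = 7, s = 3 − 2·(-7) = 17, t = -5 − 2·12 = -29  (check: 461·17 + 270·(-29) = 7)
  q = 1: r = 6, s = -7 − 1·17 = -24, t = 12 − 1·(-29) = 41  (check: 461·(-24) + 270·41 = 6)
  q = 1: r = 1, s = 17 − 1·(-24) = 41, t = -29 − 1·41 = -70  (check: 461·41 + 270·(-70) = 1)
The row with r = 1 (the gcd) gives the Bezout coefficients s = 41, t = -70.
Result: 461 · (41) + 270 · (-70) = 1.

gcd(461, 270) = 1; s = 41, t = -70 (check: 461·41 + 270·(-70) = 1).


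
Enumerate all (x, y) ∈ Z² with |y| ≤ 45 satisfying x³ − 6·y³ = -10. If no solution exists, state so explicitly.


The equation is x³ - 6y³ = -10. For fixed y, x³ = 6·y³ − 10, so a solution requires the RHS to be a perfect cube.
Strategy: iterate y from -45 to 45, compute RHS = 6·y³ − 10, and check whether it is a (positive or negative) perfect cube.
Check small values of y:
  y = 0: RHS = -10 is not a perfect cube.
  y = 1: RHS = -4 is not a perfect cube.
  y = -1: RHS = -16 is not a perfect cube.
  y = 2: RHS = 38 is not a perfect cube.
  y = -2: RHS = -58 is not a perfect cube.
  y = 3: RHS = 152 is not a perfect cube.
  y = -3: RHS = -172 is not a perfect cube.
Continuing the search up to |y| = 45 finds no solutions either.
No (x, y) in the scanned range satisfies the equation.

No integer solutions with |y| ≤ 45.


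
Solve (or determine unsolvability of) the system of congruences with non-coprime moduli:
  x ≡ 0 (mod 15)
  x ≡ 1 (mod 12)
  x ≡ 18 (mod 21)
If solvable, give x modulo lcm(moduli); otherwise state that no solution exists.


Moduli 15, 12, 21 are not pairwise coprime, so CRT works modulo lcm(m_i) when all pairwise compatibility conditions hold.
Pairwise compatibility: gcd(m_i, m_j) must divide a_i - a_j for every pair.
Merge one congruence at a time:
  Start: x ≡ 0 (mod 15).
  Combine with x ≡ 1 (mod 12): gcd(15, 12) = 3, and 1 - 0 = 1 is NOT divisible by 3.
    ⇒ system is inconsistent (no integer solution).

No solution (the system is inconsistent).


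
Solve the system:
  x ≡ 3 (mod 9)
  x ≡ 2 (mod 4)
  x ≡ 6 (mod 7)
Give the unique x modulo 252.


Moduli 9, 4, 7 are pairwise coprime; by CRT there is a unique solution modulo M = 9 · 4 · 7 = 252.
Solve pairwise, accumulating the modulus:
  Start with x ≡ 3 (mod 9).
  Combine with x ≡ 2 (mod 4): since gcd(9, 4) = 1, we get a unique residue mod 36.
    Write x = 3 + 9·t and substitute into x ≡ 2 (mod 4): 9·t ≡ 2 − 3 = -1 (mod 4).
    Reduce coefficients mod 4: 1·t ≡ 3 (mod 4).
    So t ≡ 3 (mod 4).
    Then x = 3 + 9·3 = 30, valid modulo lcm(9, 4) = 36: x ≡ 30 (mod 36).
  Combine with x ≡ 6 (mod 7): since gcd(36, 7) = 1, we get a unique residue mod 252.
    Write x = 30 + 36·t and substitute into x ≡ 6 (mod 7): 36·t ≡ 6 − 30 = -24 (mod 7).
    Reduce coefficients mod 7: 1·t ≡ 4 (mod 7).
    So t ≡ 4 (mod 7).
    Then x = 30 + 36·4 = 174, valid modulo lcm(36, 7) = 252: x ≡ 174 (mod 252).
Verify: 174 mod 9 = 3 ✓, 174 mod 4 = 2 ✓, 174 mod 7 = 6 ✓.

x ≡ 174 (mod 252).


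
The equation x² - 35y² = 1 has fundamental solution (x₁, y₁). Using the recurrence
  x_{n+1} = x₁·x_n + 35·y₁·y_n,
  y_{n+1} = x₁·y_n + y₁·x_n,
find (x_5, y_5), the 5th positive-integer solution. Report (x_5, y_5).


Step 1: Find the fundamental solution (x₁, y₁) of x² - 35y² = 1.
  Expand √35 as a continued fraction. a₀ = ⌊√35⌋ = 5; iterate m_{k+1} = d_k·a_k − m_k, d_{k+1} = (35 − m_{k+1}²)/d_k, a_{k+1} = ⌊(a₀ + m_{k+1})/d_{k+1}⌋ (starting m₀ = 0, d₀ = 1), with convergents p_k = a_k·p_{k-1} + p_{k-2}, q_k = a_k·q_{k-1} + q_{k-2} (p₋₁ = 1, q₋₁ = 0):
  k = 0: a₀ = 5; p₀/q₀ = 5/1; p₀² − 35·q₀² = 25 − 35 = -10.
  k = 1: m = 5, d = 10, a = ⌊(5 + 5)/10⌋ = 1; p/q = (1·5 + 1)/(1·1 + 0) = 6/1; p² − 35·q² = 36 − 35 = 1.
  The first convergent with p² − 35·q² = 1 gives the fundamental solution (x₁, y₁) = (6, 1).
Step 2: Apply the recurrence (x_{n+1}, y_{n+1}) = (x₁x_n + 35y₁y_n, x₁y_n + y₁x_n) repeatedly.
  From (x_1, y_1) = (6, 1): x_2 = 6·6 + 35·1·1 = 71; y_2 = 6·1 + 1·6 = 12.
  From (x_2, y_2) = (71, 12): x_3 = 6·71 + 35·1·12 = 846; y_3 = 6·12 + 1·71 = 143.
  From (x_3, y_3) = (846, 143): x_4 = 6·846 + 35·1·143 = 10081; y_4 = 6·143 + 1·846 = 1704.
  From (x_4, y_4) = (10081, 1704): x_5 = 6·10081 + 35·1·1704 = 120126; y_5 = 6·1704 + 1·10081 = 20305.
Step 3: Verify x_5² - 35·y_5² = 14430255876 - 14430255875 = 1 (should be 1). ✓

(x_1, y_1) = (6, 1); (x_5, y_5) = (120126, 20305).


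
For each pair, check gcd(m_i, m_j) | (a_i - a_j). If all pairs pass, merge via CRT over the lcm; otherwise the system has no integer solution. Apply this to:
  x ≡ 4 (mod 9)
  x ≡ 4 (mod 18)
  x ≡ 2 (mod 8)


Moduli 9, 18, 8 are not pairwise coprime, so CRT works modulo lcm(m_i) when all pairwise compatibility conditions hold.
Pairwise compatibility: gcd(m_i, m_j) must divide a_i - a_j for every pair.
Merge one congruence at a time:
  Start: x ≡ 4 (mod 9).
  Combine with x ≡ 4 (mod 18): gcd(9, 18) = 9; 4 - 4 = 0, which IS divisible by 9, so compatible.
    Write x = 4 + 9·t and substitute into x ≡ 4 (mod 18): 9·t ≡ 4 − 4 = 0 (mod 18).
    Divide the congruence (and modulus) by g = 9: 1·t ≡ 0 (mod 2).
    So t ≡ 0 (mod 2).
    Then x = 4 + 9·0 = 4, valid modulo lcm(9, 18) = 18: x ≡ 4 (mod 18).
  Combine with x ≡ 2 (mod 8): gcd(18, 8) = 2; 2 - 4 = -2, which IS divisible by 2, so compatible.
    Write x = 4 + 18·t and substitute into x ≡ 2 (mod 8): 18·t ≡ 2 − 4 = -2 (mod 8).
    Divide the congruence (and modulus) by g = 2: 9·t ≡ -1 (mod 4).
    Reduce coefficients mod 4: 1·t ≡ 3 (mod 4).
    So t ≡ 3 (mod 4).
    Then x = 4 + 18·3 = 58, valid modulo lcm(18, 8) = 72: x ≡ 58 (mod 72).
Verify: 58 mod 9 = 4, 58 mod 18 = 4, 58 mod 8 = 2.

x ≡ 58 (mod 72).


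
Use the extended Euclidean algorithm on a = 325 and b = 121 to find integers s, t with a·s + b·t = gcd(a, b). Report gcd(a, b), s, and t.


Euclidean algorithm on (325, 121) — divide until remainder is 0:
  325 = 2 · 121 + 83
  121 = 1 · 83 + 38
  83 = 2 · 38 + 7
  38 = 5 · 7 + 3
  7 = 2 · 3 + 1
  3 = 3 · 1 + 0
gcd(325, 121) = 1.
Track Bezout coefficients alongside the remainders: start with r₀ = 325 = a·1 + b·0 (s = 1, t = 0) and r₁ = 121 = a·0 + b·1 (s = 0, t = 1); each new remainder r_{k+1} = r_{k-1} − q_k·r_k inherits s_{k+1} = s_{k-1} − q_k·s_k, t_{k+1} = t_{k-1} − q_k·t_k, so r_k = a·s_k + b·t_k at every step:
  q = 2: r = 83, s = 1 − 2·0 = 1, t = 0 − 2·1 = -2  (check: 325·1 + 121·(-2) = 83)
  q = 1: r = 38, s = 0 − 1·1 = -1, t = 1 − 1·(-2) = 3  (check: 325·(-1) + 121·3 = 38)
  q = 2: r = 7, s = 1 − 2·(-1) = 3, t = -2 − 2·3 = -8  (check: 325·3 + 121·(-8) = 7)
  q = 5: r = 3, s = -1 − 5·3 = -16, t = 3 − 5·(-8) = 43  (check: 325·(-16) + 121·43 = 3)
  q = 2: r = 1, s = 3 − 2·(-16) = 35, t = -8 − 2·43 = -94  (check: 325·35 + 121·(-94) = 1)
The row with r = 1 (the gcd) gives the Bezout coefficients s = 35, t = -94.
Result: 325 · (35) + 121 · (-94) = 1.

gcd(325, 121) = 1; s = 35, t = -94 (check: 325·35 + 121·(-94) = 1).


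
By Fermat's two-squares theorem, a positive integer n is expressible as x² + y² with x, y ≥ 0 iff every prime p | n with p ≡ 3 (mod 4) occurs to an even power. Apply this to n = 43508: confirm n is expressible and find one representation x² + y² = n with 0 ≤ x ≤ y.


Step 1: Factor n = 43508 = 2^2 · 73 · 149.
Step 2: Check the mod-4 condition on each prime factor: 2 = 2 (special); 73 ≡ 1 (mod 4), exponent 1; 149 ≡ 1 (mod 4), exponent 1.
All primes ≡ 3 (mod 4) appear to even exponent (or don't appear), so by the two-squares theorem n IS expressible as a sum of two squares.
Step 3: Build a representation. Group n = k² · m with k = 2 and m = 73 · 149 = 10877 (a product of primes ≡ 1 (mod 4)); a representation of m scales to one of n via (k·x)² + (k·y)² = k²(x² + y²). Each prime p ≡ 1 (mod 4) is itself a sum of two squares; find a² by testing p − a² for a perfect square:
  73: 73 − 1² = 72, 73 − 2² = 69, 73 − 3² = 64 = 8² ⇒ 73 = 3² + 8².
  149: 149 − 1² = 148, 149 − 2² = 145, 149 − 3² = 140, 149 − 4² = 133, 149 − 5² = 124, 149 − 6² = 113, 149 − 7² = 100 = 10² ⇒ 149 = 7² + 10².
  Combine using the Brahmagupta–Fibonacci identity (a² + b²)(c² + d²) = (ac − bd)² + (ad + bc)² = (ac + bd)² + (ad − bc)²:
  73 · 149 = 10877: from (3² + 8²)(7² + 10²), take (3·7 − 8·10, 3·10 + 8·7) = (21 − 80, 30 + 56) = (-59, 86); dropping signs (only squares matter) gives (59, 86); check 59² + 86² = 3481 + 7396 = 10877 ✓.
  Scale by k = 2: (2·59, 2·86) = (118, 172).
Step 4: Order so x ≤ y and verify: 118² + 172² = 13924 + 29584 = 43508 = n. ✓

n = 43508 = 118² + 172² (one valid representation with x ≤ y).


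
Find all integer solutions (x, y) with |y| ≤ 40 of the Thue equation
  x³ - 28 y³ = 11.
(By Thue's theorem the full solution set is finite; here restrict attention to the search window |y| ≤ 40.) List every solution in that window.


The equation is x³ - 28y³ = 11. For fixed y, x³ = 28·y³ + 11, so a solution requires the RHS to be a perfect cube.
Strategy: iterate y from -40 to 40, compute RHS = 28·y³ + 11, and check whether it is a (positive or negative) perfect cube.
Check small values of y:
  y = 0: RHS = 11 is not a perfect cube.
  y = 1: RHS = 39 is not a perfect cube.
  y = -1: RHS = -17 is not a perfect cube.
  y = 2: RHS = 235 is not a perfect cube.
  y = -2: RHS = -213 is not a perfect cube.
  y = 3: RHS = 767 is not a perfect cube.
  y = -3: RHS = -745 is not a perfect cube.
Continuing the search up to |y| = 40 finds no solutions either.
No (x, y) in the scanned range satisfies the equation.

No integer solutions with |y| ≤ 40.


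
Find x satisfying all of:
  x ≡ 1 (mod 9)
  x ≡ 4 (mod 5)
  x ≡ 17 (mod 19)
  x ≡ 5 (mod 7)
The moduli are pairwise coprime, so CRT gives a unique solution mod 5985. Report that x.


Product of moduli M = 9 · 5 · 19 · 7 = 5985.
Merge one congruence at a time:
  Start: x ≡ 1 (mod 9).
  Combine with x ≡ 4 (mod 5); new modulus lcm = 45.
    Write x = 1 + 9·t and substitute into x ≡ 4 (mod 5): 9·t ≡ 4 − 1 = 3 (mod 5).
    Reduce coefficients mod 5: 4·t ≡ 3 (mod 5).
    The inverse of 4 mod 5 is 4 (since 4·4 = 16 = 3·5 + 1), so t ≡ 4·3 = 12 ≡ 2 (mod 5).
    Then x = 1 + 9·2 = 19, valid modulo lcm(9, 5) = 45: x ≡ 19 (mod 45).
  Combine with x ≡ 17 (mod 19); new modulus lcm = 855.
    Write x = 19 + 45·t and substitute into x ≡ 17 (mod 19): 45·t ≡ 17 − 19 = -2 (mod 19).
    Reduce coefficients mod 19: 7·t ≡ 17 (mod 19).
    The inverse of 7 mod 19 is 11 (since 7·11 = 77 = 4·19 + 1), so t ≡ 11·17 = 187 ≡ 16 (mod 19).
    Then x = 19 + 45·16 = 739, valid modulo lcm(45, 19) = 855: x ≡ 739 (mod 855).
  Combine with x ≡ 5 (mod 7); new modulus lcm = 5985.
    Write x = 739 + 855·t and substitute into x ≡ 5 (mod 7): 855·t ≡ 5 − 739 = -734 (mod 7).
    Reduce coefficients mod 7: 1·t ≡ 1 (mod 7).
    So t ≡ 1 (mod 7).
    Then x = 739 + 855·1 = 1594, valid modulo lcm(855, 7) = 5985: x ≡ 1594 (mod 5985).
Verify against each original: 1594 mod 9 = 1, 1594 mod 5 = 4, 1594 mod 19 = 17, 1594 mod 7 = 5.

x ≡ 1594 (mod 5985).


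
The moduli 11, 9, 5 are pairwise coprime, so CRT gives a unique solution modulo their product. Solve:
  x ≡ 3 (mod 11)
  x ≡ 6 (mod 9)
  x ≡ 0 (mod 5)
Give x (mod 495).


Moduli 11, 9, 5 are pairwise coprime; by CRT there is a unique solution modulo M = 11 · 9 · 5 = 495.
Solve pairwise, accumulating the modulus:
  Start with x ≡ 3 (mod 11).
  Combine with x ≡ 6 (mod 9): since gcd(11, 9) = 1, we get a unique residue mod 99.
    Write x = 3 + 11·t and substitute into x ≡ 6 (mod 9): 11·t ≡ 6 − 3 = 3 (mod 9).
    Reduce coefficients mod 9: 2·t ≡ 3 (mod 9).
    The inverse of 2 mod 9 is 5 (since 2·5 = 10 = 1·9 + 1), so t ≡ 5·3 = 15 ≡ 6 (mod 9).
    Then x = 3 + 11·6 = 69, valid modulo lcm(11, 9) = 99: x ≡ 69 (mod 99).
  Combine with x ≡ 0 (mod 5): since gcd(99, 5) = 1, we get a unique residue mod 495.
    Write x = 69 + 99·t and substitute into x ≡ 0 (mod 5): 99·t ≡ 0 − 69 = -69 (mod 5).
    Reduce coefficients mod 5: 4·t ≡ 1 (mod 5).
    The inverse of 4 mod 5 is 4 (since 4·4 = 16 = 3·5 + 1), so t ≡ 4·1 = 4 ≡ 4 (mod 5).
    Then x = 69 + 99·4 = 465, valid modulo lcm(99, 5) = 495: x ≡ 465 (mod 495).
Verify: 465 mod 11 = 3 ✓, 465 mod 9 = 6 ✓, 465 mod 5 = 0 ✓.

x ≡ 465 (mod 495).


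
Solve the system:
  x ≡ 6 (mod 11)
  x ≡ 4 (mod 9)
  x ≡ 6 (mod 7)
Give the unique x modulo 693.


Moduli 11, 9, 7 are pairwise coprime; by CRT there is a unique solution modulo M = 11 · 9 · 7 = 693.
Solve pairwise, accumulating the modulus:
  Start with x ≡ 6 (mod 11).
  Combine with x ≡ 4 (mod 9): since gcd(11, 9) = 1, we get a unique residue mod 99.
    Write x = 6 + 11·t and substitute into x ≡ 4 (mod 9): 11·t ≡ 4 − 6 = -2 (mod 9).
    Reduce coefficients mod 9: 2·t ≡ 7 (mod 9).
    The inverse of 2 mod 9 is 5 (since 2·5 = 10 = 1·9 + 1), so t ≡ 5·7 = 35 ≡ 8 (mod 9).
    Then x = 6 + 11·8 = 94, valid modulo lcm(11, 9) = 99: x ≡ 94 (mod 99).
  Combine with x ≡ 6 (mod 7): since gcd(99, 7) = 1, we get a unique residue mod 693.
    Write x = 94 + 99·t and substitute into x ≡ 6 (mod 7): 99·t ≡ 6 − 94 = -88 (mod 7).
    Reduce coefficients mod 7: 1·t ≡ 3 (mod 7).
    So t ≡ 3 (mod 7).
    Then x = 94 + 99·3 = 391, valid modulo lcm(99, 7) = 693: x ≡ 391 (mod 693).
Verify: 391 mod 11 = 6 ✓, 391 mod 9 = 4 ✓, 391 mod 7 = 6 ✓.

x ≡ 391 (mod 693).


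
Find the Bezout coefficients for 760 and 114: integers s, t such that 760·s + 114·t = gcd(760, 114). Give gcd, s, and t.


Euclidean algorithm on (760, 114) — divide until remainder is 0:
  760 = 6 · 114 + 76
  114 = 1 · 76 + 38
  76 = 2 · 38 + 0
gcd(760, 114) = 38.
Track Bezout coefficients alongside the remainders: start with r₀ = 760 = a·1 + b·0 (s = 1, t = 0) and r₁ = 114 = a·0 + b·1 (s = 0, t = 1); each new remainder r_{k+1} = r_{k-1} − q_k·r_k inherits s_{k+1} = s_{k-1} − q_k·s_k, t_{k+1} = t_{k-1} − q_k·t_k, so r_k = a·s_k + b·t_k at every step:
  q = 6: r = 76, s = 1 − 6·0 = 1, t = 0 − 6·1 = -6  (check: 760·1 + 114·(-6) = 76)
  q = 1: r = 38, s = 0 − 1·1 = -1, t = 1 − 1·(-6) = 7  (check: 760·(-1) + 114·7 = 38)
The row with r = 38 (the gcd) gives the Bezout coefficients s = -1, t = 7.
Result: 760 · (-1) + 114 · (7) = 38.

gcd(760, 114) = 38; s = -1, t = 7 (check: 760·(-1) + 114·7 = 38).


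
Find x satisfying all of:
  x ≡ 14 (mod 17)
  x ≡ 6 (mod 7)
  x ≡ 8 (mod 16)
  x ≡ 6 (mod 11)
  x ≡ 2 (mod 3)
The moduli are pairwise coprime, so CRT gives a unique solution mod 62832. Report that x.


Product of moduli M = 17 · 7 · 16 · 11 · 3 = 62832.
Merge one congruence at a time:
  Start: x ≡ 14 (mod 17).
  Combine with x ≡ 6 (mod 7); new modulus lcm = 119.
    Write x = 14 + 17·t and substitute into x ≡ 6 (mod 7): 17·t ≡ 6 − 14 = -8 (mod 7).
    Reduce coefficients mod 7: 3·t ≡ 6 (mod 7).
    The inverse of 3 mod 7 is 5 (since 3·5 = 15 = 2·7 + 1), so t ≡ 5·6 = 30 ≡ 2 (mod 7).
    Then x = 14 + 17·2 = 48, valid modulo lcm(17, 7) = 119: x ≡ 48 (mod 119).
  Combine with x ≡ 8 (mod 16); new modulus lcm = 1904.
    Write x = 48 + 119·t and substitute into x ≡ 8 (mod 16): 119·t ≡ 8 − 48 = -40 (mod 16).
    Reduce coefficients mod 16: 7·t ≡ 8 (mod 16).
    The inverse of 7 mod 16 is 7 (since 7·7 = 49 = 3·16 + 1), so t ≡ 7·8 = 56 ≡ 8 (mod 16).
    Then x = 48 + 119·8 = 1000, valid modulo lcm(119, 16) = 1904: x ≡ 1000 (mod 1904).
  Combine with x ≡ 6 (mod 11); new modulus lcm = 20944.
    Write x = 1000 + 1904·t and substitute into x ≡ 6 (mod 11): 1904·t ≡ 6 − 1000 = -994 (mod 11).
    Reduce coefficients mod 11: 1·t ≡ 7 (mod 11).
    So t ≡ 7 (mod 11).
    Then x = 1000 + 1904·7 = 14328, valid modulo lcm(1904, 11) = 20944: x ≡ 14328 (mod 20944).
  Combine with x ≡ 2 (mod 3); new modulus lcm = 62832.
    Write x = 14328 + 20944·t and substitute into x ≡ 2 (mod 3): 20944·t ≡ 2 − 14328 = -14326 (mod 3).
    Reduce coefficients mod 3: 1·t ≡ 2 (mod 3).
    So t ≡ 2 (mod 3).
    Then x = 14328 + 20944·2 = 56216, valid modulo lcm(20944, 3) = 62832: x ≡ 56216 (mod 62832).
Verify against each original: 56216 mod 17 = 14, 56216 mod 7 = 6, 56216 mod 16 = 8, 56216 mod 11 = 6, 56216 mod 3 = 2.

x ≡ 56216 (mod 62832).


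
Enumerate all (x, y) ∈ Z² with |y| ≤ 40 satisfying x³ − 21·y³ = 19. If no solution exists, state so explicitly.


The equation is x³ - 21y³ = 19. For fixed y, x³ = 21·y³ + 19, so a solution requires the RHS to be a perfect cube.
Strategy: iterate y from -40 to 40, compute RHS = 21·y³ + 19, and check whether it is a (positive or negative) perfect cube.
Check small values of y:
  y = 0: RHS = 19 is not a perfect cube.
  y = 1: RHS = 40 is not a perfect cube.
  y = -1: RHS = -2 is not a perfect cube.
  y = 2: RHS = 187 is not a perfect cube.
  y = -2: RHS = -149 is not a perfect cube.
  y = 3: RHS = 586 is not a perfect cube.
  y = -3: RHS = -548 is not a perfect cube.
Continuing the search up to |y| = 40 finds no solutions either.
No (x, y) in the scanned range satisfies the equation.

No integer solutions with |y| ≤ 40.


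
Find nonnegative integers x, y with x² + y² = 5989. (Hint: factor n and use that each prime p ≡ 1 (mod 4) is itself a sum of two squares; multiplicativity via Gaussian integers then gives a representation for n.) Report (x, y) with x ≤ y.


Step 1: Factor n = 5989 = 53 · 113.
Step 2: Check the mod-4 condition on each prime factor: 53 ≡ 1 (mod 4), exponent 1; 113 ≡ 1 (mod 4), exponent 1.
All primes ≡ 3 (mod 4) appear to even exponent (or don't appear), so by the two-squares theorem n IS expressible as a sum of two squares.
Step 3: Build a representation. Here n = 53 · 113 is a product of primes ≡ 1 (mod 4). Each prime p ≡ 1 (mod 4) is itself a sum of two squares; find a² by testing p − a² for a perfect square:
  53: 53 − 1² = 52, 53 − 2² = 49 = 7² ⇒ 53 = 2² + 7².
  113: 113 − 1² = 112, 113 − 2² = 109, 113 − 3² = 104, 113 − 4² = 97, 113 − 5² = 88, 113 − 6² = 77, 113 − 7² = 64 = 8² ⇒ 113 = 7² + 8².
  Combine using the Brahmagupta–Fibonacci identity (a² + b²)(c² + d²) = (ac − bd)² + (ad + bc)² = (ac + bd)² + (ad − bc)²:
  53 · 113 = 5989: from (2² + 7²)(7² + 8²), take (2·7 − 7·8, 2·8 + 7·7) = (14 − 56, 16 + 49) = (-42, 65); dropping signs (only squares matter) gives (42, 65); check 42² + 65² = 1764 + 4225 = 5989 ✓.
Step 4: Order so x ≤ y and verify: 42² + 65² = 1764 + 4225 = 5989 = n. ✓

n = 5989 = 42² + 65² (one valid representation with x ≤ y).


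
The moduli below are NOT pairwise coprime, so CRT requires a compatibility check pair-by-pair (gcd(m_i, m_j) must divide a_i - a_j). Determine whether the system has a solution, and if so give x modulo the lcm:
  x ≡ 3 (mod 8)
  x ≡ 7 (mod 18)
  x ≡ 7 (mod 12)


Moduli 8, 18, 12 are not pairwise coprime, so CRT works modulo lcm(m_i) when all pairwise compatibility conditions hold.
Pairwise compatibility: gcd(m_i, m_j) must divide a_i - a_j for every pair.
Merge one congruence at a time:
  Start: x ≡ 3 (mod 8).
  Combine with x ≡ 7 (mod 18): gcd(8, 18) = 2; 7 - 3 = 4, which IS divisible by 2, so compatible.
    Write x = 3 + 8·t and substitute into x ≡ 7 (mod 18): 8·t ≡ 7 − 3 = 4 (mod 18).
    Divide the congruence (and modulus) by g = 2: 4·t ≡ 2 (mod 9).
    The inverse of 4 mod 9 is 7 (since 4·7 = 28 = 3·9 + 1), so t ≡ 7·2 = 14 ≡ 5 (mod 9).
    Then x = 3 + 8·5 = 43, valid modulo lcm(8, 18) = 72: x ≡ 43 (mod 72).
  Combine with x ≡ 7 (mod 12): gcd(72, 12) = 12; 7 - 43 = -36, which IS divisible by 12, so compatible.
    Write x = 43 + 72·t and substitute into x ≡ 7 (mod 12): 72·t ≡ 7 − 43 = -36 (mod 12).
    Divide the congruence (and modulus) by g = 12: 6·t ≡ -3 (mod 1).
    Modulo 1 every t works; take t = 0.
    Then x = 43 + 72·0 = 43, valid modulo lcm(72, 12) = 72: x ≡ 43 (mod 72).
Verify: 43 mod 8 = 3, 43 mod 18 = 7, 43 mod 12 = 7.

x ≡ 43 (mod 72).


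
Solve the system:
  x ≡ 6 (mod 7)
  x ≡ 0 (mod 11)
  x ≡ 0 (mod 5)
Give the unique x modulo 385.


Moduli 7, 11, 5 are pairwise coprime; by CRT there is a unique solution modulo M = 7 · 11 · 5 = 385.
Solve pairwise, accumulating the modulus:
  Start with x ≡ 6 (mod 7).
  Combine with x ≡ 0 (mod 11): since gcd(7, 11) = 1, we get a unique residue mod 77.
    Write x = 6 + 7·t and substitute into x ≡ 0 (mod 11): 7·t ≡ 0 − 6 = -6 (mod 11).
    Reduce coefficients mod 11: 7·t ≡ 5 (mod 11).
    The inverse of 7 mod 11 is 8 (since 7·8 = 56 = 5·11 + 1), so t ≡ 8·5 = 40 ≡ 7 (mod 11).
    Then x = 6 + 7·7 = 55, valid modulo lcm(7, 11) = 77: x ≡ 55 (mod 77).
  Combine with x ≡ 0 (mod 5): since gcd(77, 5) = 1, we get a unique residue mod 385.
    Write x = 55 + 77·t and substitute into x ≡ 0 (mod 5): 77·t ≡ 0 − 55 = -55 (mod 5).
    Reduce coefficients mod 5: 2·t ≡ 0 (mod 5).
    The inverse of 2 mod 5 is 3 (since 2·3 = 6 = 1·5 + 1), so t ≡ 3·0 = 0 ≡ 0 (mod 5).
    Then x = 55 + 77·0 = 55, valid modulo lcm(77, 5) = 385: x ≡ 55 (mod 385).
Verify: 55 mod 7 = 6 ✓, 55 mod 11 = 0 ✓, 55 mod 5 = 0 ✓.

x ≡ 55 (mod 385).


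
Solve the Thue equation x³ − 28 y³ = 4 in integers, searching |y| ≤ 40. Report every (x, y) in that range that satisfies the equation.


The equation is x³ - 28y³ = 4. For fixed y, x³ = 28·y³ + 4, so a solution requires the RHS to be a perfect cube.
Strategy: iterate y from -40 to 40, compute RHS = 28·y³ + 4, and check whether it is a (positive or negative) perfect cube.
Check small values of y:
  y = 0: RHS = 4 is not a perfect cube.
  y = 1: RHS = 32 is not a perfect cube.
  y = -1: RHS = -24 is not a perfect cube.
  y = 2: RHS = 228 is not a perfect cube.
  y = -2: RHS = -220 is not a perfect cube.
  y = 3: RHS = 760 is not a perfect cube.
  y = -3: RHS = -752 is not a perfect cube.
Continuing the search up to |y| = 40 finds no solutions either.
No (x, y) in the scanned range satisfies the equation.

No integer solutions with |y| ≤ 40.


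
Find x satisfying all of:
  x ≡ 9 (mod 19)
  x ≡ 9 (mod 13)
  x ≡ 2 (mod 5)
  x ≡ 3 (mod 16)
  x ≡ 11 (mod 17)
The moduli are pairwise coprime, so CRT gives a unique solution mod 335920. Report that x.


Product of moduli M = 19 · 13 · 5 · 16 · 17 = 335920.
Merge one congruence at a time:
  Start: x ≡ 9 (mod 19).
  Combine with x ≡ 9 (mod 13); new modulus lcm = 247.
    Write x = 9 + 19·t and substitute into x ≡ 9 (mod 13): 19·t ≡ 9 − 9 = 0 (mod 13).
    Reduce coefficients mod 13: 6·t ≡ 0 (mod 13).
    The inverse of 6 mod 13 is 11 (since 6·11 = 66 = 5·13 + 1), so t ≡ 11·0 = 0 ≡ 0 (mod 13).
    Then x = 9 + 19·0 = 9, valid modulo lcm(19, 13) = 247: x ≡ 9 (mod 247).
  Combine with x ≡ 2 (mod 5); new modulus lcm = 1235.
    Write x = 9 + 247·t and substitute into x ≡ 2 (mod 5): 247·t ≡ 2 − 9 = -7 (mod 5).
    Reduce coefficients mod 5: 2·t ≡ 3 (mod 5).
    The inverse of 2 mod 5 is 3 (since 2·3 = 6 = 1·5 + 1), so t ≡ 3·3 = 9 ≡ 4 (mod 5).
    Then x = 9 + 247·4 = 997, valid modulo lcm(247, 5) = 1235: x ≡ 997 (mod 1235).
  Combine with x ≡ 3 (mod 16); new modulus lcm = 19760.
    Write x = 997 + 1235·t and substitute into x ≡ 3 (mod 16): 1235·t ≡ 3 − 997 = -994 (mod 16).
    Reduce coefficients mod 16: 3·t ≡ 14 (mod 16).
    The inverse of 3 mod 16 is 11 (since 3·11 = 33 = 2·16 + 1), so t ≡ 11·14 = 154 ≡ 10 (mod 16).
    Then x = 997 + 1235·10 = 13347, valid modulo lcm(1235, 16) = 19760: x ≡ 13347 (mod 19760).
  Combine with x ≡ 11 (mod 17); new modulus lcm = 335920.
    Write x = 13347 + 19760·t and substitute into x ≡ 11 (mod 17): 19760·t ≡ 11 − 13347 = -13336 (mod 17).
    Reduce coefficients mod 17: 6·t ≡ 9 (mod 17).
    The inverse of 6 mod 17 is 3 (since 6·3 = 18 = 1·17 + 1), so t ≡ 3·9 = 27 ≡ 10 (mod 17).
    Then x = 13347 + 19760·10 = 210947, valid modulo lcm(19760, 17) = 335920: x ≡ 210947 (mod 335920).
Verify against each original: 210947 mod 19 = 9, 210947 mod 13 = 9, 210947 mod 5 = 2, 210947 mod 16 = 3, 210947 mod 17 = 11.

x ≡ 210947 (mod 335920).


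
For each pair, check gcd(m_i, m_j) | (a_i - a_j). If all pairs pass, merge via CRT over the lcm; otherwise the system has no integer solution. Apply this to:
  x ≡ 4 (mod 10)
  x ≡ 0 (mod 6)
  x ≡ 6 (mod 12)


Moduli 10, 6, 12 are not pairwise coprime, so CRT works modulo lcm(m_i) when all pairwise compatibility conditions hold.
Pairwise compatibility: gcd(m_i, m_j) must divide a_i - a_j for every pair.
Merge one congruence at a time:
  Start: x ≡ 4 (mod 10).
  Combine with x ≡ 0 (mod 6): gcd(10, 6) = 2; 0 - 4 = -4, which IS divisible by 2, so compatible.
    Write x = 4 + 10·t and substitute into x ≡ 0 (mod 6): 10·t ≡ 0 − 4 = -4 (mod 6).
    Divide the congruence (and modulus) by g = 2: 5·t ≡ -2 (mod 3).
    Reduce coefficients mod 3: 2·t ≡ 1 (mod 3).
    The inverse of 2 mod 3 is 2 (since 2·2 = 4 = 1·3 + 1), so t ≡ 2·1 = 2 ≡ 2 (mod 3).
    Then x = 4 + 10·2 = 24, valid modulo lcm(10, 6) = 30: x ≡ 24 (mod 30).
  Combine with x ≡ 6 (mod 12): gcd(30, 12) = 6; 6 - 24 = -18, which IS divisible by 6, so compatible.
    Write x = 24 + 30·t and substitute into x ≡ 6 (mod 12): 30·t ≡ 6 − 24 = -18 (mod 12).
    Divide the congruence (and modulus) by g = 6: 5·t ≡ -3 (mod 2).
    Reduce coefficients mod 2: 1·t ≡ 1 (mod 2).
    So t ≡ 1 (mod 2).
    Then x = 24 + 30·1 = 54, valid modulo lcm(30, 12) = 60: x ≡ 54 (mod 60).
Verify: 54 mod 10 = 4, 54 mod 6 = 0, 54 mod 12 = 6.

x ≡ 54 (mod 60).


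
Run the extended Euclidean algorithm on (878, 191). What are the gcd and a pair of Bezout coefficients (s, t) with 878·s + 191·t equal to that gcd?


Euclidean algorithm on (878, 191) — divide until remainder is 0:
  878 = 4 · 191 + 114
  191 = 1 · 114 + 77
  114 = 1 · 77 + 37
  77 = 2 · 37 + 3
  37 = 12 · 3 + 1
  3 = 3 · 1 + 0
gcd(878, 191) = 1.
Track Bezout coefficients alongside the remainders: start with r₀ = 878 = a·1 + b·0 (s = 1, t = 0) and r₁ = 191 = a·0 + b·1 (s = 0, t = 1); each new remainder r_{k+1} = r_{k-1} − q_k·r_k inherits s_{k+1} = s_{k-1} − q_k·s_k, t_{k+1} = t_{k-1} − q_k·t_k, so r_k = a·s_k + b·t_k at every step:
  q = 4: r = 114, s = 1 − 4·0 = 1, t = 0 − 4·1 = -4  (check: 878·1 + 191·(-4) = 114)
  q = 1: r = 77, s = 0 − 1·1 = -1, t = 1 − 1·(-4) = 5  (check: 878·(-1) + 191·5 = 77)
  q = 1: r = 37, s = 1 − 1·(-1) = 2, t = -4 − 1·5 = -9  (check: 878·2 + 191·(-9) = 37)
  q = 2: r = 3, s = -1 − 2·2 = -5, t = 5 − 2·(-9) = 23  (check: 878·(-5) + 191·23 = 3)
  q = 12: r = 1, s = 2 − 12·(-5) = 62, t = -9 − 12·23 = -285  (check: 878·62 + 191·(-285) = 1)
The row with r = 1 (the gcd) gives the Bezout coefficients s = 62, t = -285.
Result: 878 · (62) + 191 · (-285) = 1.

gcd(878, 191) = 1; s = 62, t = -285 (check: 878·62 + 191·(-285) = 1).


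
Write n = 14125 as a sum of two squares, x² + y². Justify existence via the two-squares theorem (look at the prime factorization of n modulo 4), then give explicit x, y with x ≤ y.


Step 1: Factor n = 14125 = 5^3 · 113.
Step 2: Check the mod-4 condition on each prime factor: 5 ≡ 1 (mod 4), exponent 3; 113 ≡ 1 (mod 4), exponent 1.
All primes ≡ 3 (mod 4) appear to even exponent (or don't appear), so by the two-squares theorem n IS expressible as a sum of two squares.
Step 3: Build a representation. Group n = k² · m with k = 5 and m = 5 · 113 = 565 (a product of primes ≡ 1 (mod 4)); a representation of m scales to one of n via (k·x)² + (k·y)² = k²(x² + y²). Each prime p ≡ 1 (mod 4) is itself a sum of two squares; find a² by testing p − a² for a perfect square:
  5: 5 − 1² = 4 = 2² ⇒ 5 = 1² + 2².
  113: 113 − 1² = 112, 113 − 2² = 109, 113 − 3² = 104, 113 − 4² = 97, 113 − 5² = 88, 113 − 6² = 77, 113 − 7² = 64 = 8² ⇒ 113 = 7² + 8².
  Combine using the Brahmagupta–Fibonacci identity (a² + b²)(c² + d²) = (ac − bd)² + (ad + bc)² = (ac + bd)² + (ad − bc)²:
  5 · 113 = 565: from (1² + 2²)(7² + 8²), take (1·7 − 2·8, 1·8 + 2·7) = (7 − 16, 8 + 14) = (-9, 22); dropping signs (only squares matter) gives (9, 22); check 9² + 22² = 81 + 484 = 565 ✓.
  Scale by k = 5: (5·9, 5·22) = (45, 110).
Step 4: Order so x ≤ y and verify: 45² + 110² = 2025 + 12100 = 14125 = n. ✓

n = 14125 = 45² + 110² (one valid representation with x ≤ y).


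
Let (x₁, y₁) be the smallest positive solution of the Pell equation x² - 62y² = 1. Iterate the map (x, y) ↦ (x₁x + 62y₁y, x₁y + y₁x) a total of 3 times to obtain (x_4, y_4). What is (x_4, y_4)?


Step 1: Find the fundamental solution (x₁, y₁) of x² - 62y² = 1.
  Expand √62 as a continued fraction. a₀ = ⌊√62⌋ = 7; iterate m_{k+1} = d_k·a_k − m_k, d_{k+1} = (62 − m_{k+1}²)/d_k, a_{k+1} = ⌊(a₀ + m_{k+1})/d_{k+1}⌋ (starting m₀ = 0, d₀ = 1), with convergents p_k = a_k·p_{k-1} + p_{k-2}, q_k = a_k·q_{k-1} + q_{k-2} (p₋₁ = 1, q₋₁ = 0):
  k = 0: a₀ = 7; p₀/q₀ = 7/1; p₀² − 62·q₀² = 49 − 62 = -13.
  k = 1: m = 7, d = 13, a = ⌊(7 + 7)/13⌋ = 1; p/q = (1·7 + 1)/(1·1 + 0) = 8/1; p² − 62·q² = 64 − 62 = 2.
  k = 2: m = 6, d = 2, a = ⌊(7 + 6)/2⌋ = 6; p/q = (6·8 + 7)/(6·1 + 1) = 55/7; p² − 62·q² = 3025 − 3038 = -13.
  k = 3: m = 6, d = 13, a = ⌊(7 + 6)/13⌋ = 1; p/q = (1·55 + 8)/(1·7 + 1) = 63/8; p² − 62·q² = 3969 − 3968 = 1.
  The first convergent with p² − 62·q² = 1 gives the fundamental solution (x₁, y₁) = (63, 8).
Step 2: Apply the recurrence (x_{n+1}, y_{n+1}) = (x₁x_n + 62y₁y_n, x₁y_n + y₁x_n) repeatedly.
  From (x_1, y_1) = (63, 8): x_2 = 63·63 + 62·8·8 = 7937; y_2 = 63·8 + 8·63 = 1008.
  From (x_2, y_2) = (7937, 1008): x_3 = 63·7937 + 62·8·1008 = 999999; y_3 = 63·1008 + 8·7937 = 127000.
  From (x_3, y_3) = (999999, 127000): x_4 = 63·999999 + 62·8·127000 = 125991937; y_4 = 63·127000 + 8·999999 = 16000992.
Step 3: Verify x_4² - 62·y_4² = 15873968189011969 - 15873968189011968 = 1 (should be 1). ✓

(x_1, y_1) = (63, 8); (x_4, y_4) = (125991937, 16000992).
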